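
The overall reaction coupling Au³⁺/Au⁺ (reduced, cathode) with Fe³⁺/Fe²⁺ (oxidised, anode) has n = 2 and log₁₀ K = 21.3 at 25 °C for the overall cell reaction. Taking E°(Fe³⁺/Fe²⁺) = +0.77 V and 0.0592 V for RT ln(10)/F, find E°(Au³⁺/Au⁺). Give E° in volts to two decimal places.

E°cell = (0.0592/n)·log K = (0.0592/2)(21.3) = +0.630 V.
Since Au³⁺/Au⁺ is the cathode and Fe³⁺/Fe²⁺ the anode, E°cell = E°(Au³⁺/Au⁺) − E°(Fe³⁺/Fe²⁺).
So E°(Au³⁺/Au⁺) = E°cell + E°(Fe³⁺/Fe²⁺) = +0.630 + (+0.77) = +1.40 V.

+1.40 V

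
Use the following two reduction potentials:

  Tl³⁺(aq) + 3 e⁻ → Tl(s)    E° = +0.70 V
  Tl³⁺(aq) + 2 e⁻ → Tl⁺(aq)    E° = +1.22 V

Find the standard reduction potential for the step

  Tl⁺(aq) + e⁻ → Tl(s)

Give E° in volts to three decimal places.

-0.340 V

Sequential free energies add, so n₃E°₃ = n₁E°₁ + n₂E°₂.
With n₃ = 3, and the known step contributing 2×(+1.22) V, the unknown satisfies 1·E° = 3×(+0.70) − 2×(+1.22) = -0.340.
E° = -0.340 / 1 = -0.340 V.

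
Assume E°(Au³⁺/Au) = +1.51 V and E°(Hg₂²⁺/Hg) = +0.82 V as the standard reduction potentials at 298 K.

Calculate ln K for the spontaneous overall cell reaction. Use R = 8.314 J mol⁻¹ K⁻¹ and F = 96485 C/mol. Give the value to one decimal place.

161.2

Cathode: Au³⁺/Au; anode: Hg₂²⁺/Hg. E°cell = (+1.51) − (+0.82) = +0.69 V, with n = 6.
ΔG° = −nFE° = −RT ln K, so ln K = nFE°/(RT) = (6)(96485)(+0.69) / ((8.314)(298)) = 161.226.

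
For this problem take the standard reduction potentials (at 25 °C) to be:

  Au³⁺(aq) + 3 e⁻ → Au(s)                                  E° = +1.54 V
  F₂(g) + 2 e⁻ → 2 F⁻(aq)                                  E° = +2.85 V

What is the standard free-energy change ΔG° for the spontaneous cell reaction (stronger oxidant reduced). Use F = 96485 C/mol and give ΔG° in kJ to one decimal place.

-758.4 kJ

F₂/F⁻ (E° = +2.85 V) is the cathode; Au³⁺/Au (E° = +1.54 V) is the anode, so E°cell = +1.31 V.
Balancing electrons gives n = 6 (lcm of 2 and 3).
ΔG° = −nFE° = −(6)(96485)(+1.31) = -758,372 J = -758.4 kJ.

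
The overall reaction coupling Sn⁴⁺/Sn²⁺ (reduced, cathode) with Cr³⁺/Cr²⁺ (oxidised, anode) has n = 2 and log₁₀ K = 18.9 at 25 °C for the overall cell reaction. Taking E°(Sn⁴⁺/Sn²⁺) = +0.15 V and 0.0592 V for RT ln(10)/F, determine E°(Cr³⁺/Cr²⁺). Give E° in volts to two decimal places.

E°cell = (0.0592/n)·log K = (0.0592/2)(18.9) = +0.559 V.
Since Sn⁴⁺/Sn²⁺ is the cathode and Cr³⁺/Cr²⁺ the anode, E°cell = E°(Sn⁴⁺/Sn²⁺) − E°(Cr³⁺/Cr²⁺).
So E°(Cr³⁺/Cr²⁺) = E°(Sn⁴⁺/Sn²⁺) − E°cell = (+0.15) − (+0.559) = -0.41 V.

-0.41 V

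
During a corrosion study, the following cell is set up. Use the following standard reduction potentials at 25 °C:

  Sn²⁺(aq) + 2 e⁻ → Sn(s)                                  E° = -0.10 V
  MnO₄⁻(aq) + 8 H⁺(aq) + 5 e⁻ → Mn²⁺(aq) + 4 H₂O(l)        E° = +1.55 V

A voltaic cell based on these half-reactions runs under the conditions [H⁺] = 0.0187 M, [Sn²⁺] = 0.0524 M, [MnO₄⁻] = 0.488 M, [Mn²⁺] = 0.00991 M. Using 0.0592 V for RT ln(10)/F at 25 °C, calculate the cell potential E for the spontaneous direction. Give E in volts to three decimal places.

+1.544 V

MnO₄⁻/Mn²⁺ is the cathode (higher E°), Sn²⁺/Sn the anode: E°cell = +1.55 − (-0.10) = +1.65 V, n = 10.
Overall: 2 MnO₄⁻(aq) + 16 H⁺(aq) + 5 Sn(s) → 2 Mn²⁺(aq) + 8 H₂O(l) + 5 Sn²⁺(aq)
Q = [Mn²⁺]^2·[Sn²⁺]^5 / ([MnO₄⁻]^2·[H⁺]^16); log Q = 17.862.
E = E° − (0.0592/n) log Q = +1.65 − (0.0592/10)(17.862) = +1.544 V.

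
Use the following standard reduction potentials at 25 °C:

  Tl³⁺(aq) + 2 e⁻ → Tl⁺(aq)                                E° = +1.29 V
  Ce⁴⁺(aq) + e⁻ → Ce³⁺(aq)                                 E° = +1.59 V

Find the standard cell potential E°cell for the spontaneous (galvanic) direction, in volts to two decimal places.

The Ce⁴⁺/Ce³⁺ couple has the higher reduction potential, so it is the cathode; Tl³⁺/Tl⁺ is oxidised at the anode.
E°cell = E°(cathode) − E°(anode) = (+1.59) − (+1.29) = +0.30 V.

+0.30 V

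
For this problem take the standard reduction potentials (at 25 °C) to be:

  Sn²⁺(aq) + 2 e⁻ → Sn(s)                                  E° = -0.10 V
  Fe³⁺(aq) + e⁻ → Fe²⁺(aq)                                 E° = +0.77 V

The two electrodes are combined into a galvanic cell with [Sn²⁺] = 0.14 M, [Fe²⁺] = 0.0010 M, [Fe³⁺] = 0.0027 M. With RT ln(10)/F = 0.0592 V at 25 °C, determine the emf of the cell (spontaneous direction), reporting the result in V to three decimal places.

+0.921 V

Fe³⁺/Fe²⁺ is the cathode (higher E°), Sn²⁺/Sn the anode: E°cell = +0.77 − (-0.10) = +0.87 V, n = 2.
Overall: 2 Fe³⁺(aq) + Sn(s) → 2 Fe²⁺(aq) + Sn²⁺(aq)
Q = [Fe²⁺]^2·[Sn²⁺] / ([Fe³⁺]^2); log Q = -1.717.
E = E° − (0.0592/n) log Q = +0.87 − (0.0592/2)(-1.717) = +0.921 V.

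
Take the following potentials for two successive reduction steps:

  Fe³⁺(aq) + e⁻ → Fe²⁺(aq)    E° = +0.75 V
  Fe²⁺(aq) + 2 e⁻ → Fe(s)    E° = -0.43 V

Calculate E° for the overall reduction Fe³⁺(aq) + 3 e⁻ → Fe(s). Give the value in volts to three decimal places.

Adding the free-energy changes (−nFE°) of the two steps gives −n₃FE°₃ = −n₁FE°₁ − n₂FE°₂.
E°₃ = (1×+0.75 + 2×-0.43) / 3 = (-0.110) / 3 = -0.037 V.
E° values themselves are not directly additive — weighting by electron count is essential.

-0.037 V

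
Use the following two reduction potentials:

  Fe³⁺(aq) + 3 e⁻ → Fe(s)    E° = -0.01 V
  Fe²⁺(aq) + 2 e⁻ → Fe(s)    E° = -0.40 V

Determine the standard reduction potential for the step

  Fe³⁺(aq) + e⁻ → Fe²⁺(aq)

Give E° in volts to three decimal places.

+0.770 V

Sequential free energies add, so n₃E°₃ = n₁E°₁ + n₂E°₂.
With n₃ = 3, and the known step contributing 2×(-0.40) V, the unknown satisfies 1·E° = 3×(-0.01) − 2×(-0.40) = +0.770.
E° = +0.770 / 1 = +0.770 V.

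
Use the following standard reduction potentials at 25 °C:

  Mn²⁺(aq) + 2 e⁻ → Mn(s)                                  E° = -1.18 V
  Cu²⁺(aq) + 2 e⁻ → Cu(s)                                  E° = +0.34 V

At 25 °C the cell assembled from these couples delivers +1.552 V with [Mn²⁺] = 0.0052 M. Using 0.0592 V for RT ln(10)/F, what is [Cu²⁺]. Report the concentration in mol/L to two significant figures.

0.063 M

Cu²⁺/Cu is the cathode, Mn²⁺/Mn the anode: E°cell = +1.52 V, n = 2.
Overall reaction: Cu²⁺(aq) + Mn(s) → Cu(s) + Mn²⁺(aq); Q = [Mn²⁺]^1/[Cu²⁺]^1.
From E = E° − (0.0592/n) log Q: log Q = (E° − E)·n/0.0592 = (+1.52 − (+1.552))·2/0.0592 = -1.0811.
So 1·log[Cu²⁺] = 1·log(0.0052) − log Q = -2.2840 − (-1.0811) = -1.2029; [Cu²⁺] = 10^(-1.2029) ≈ 0.063 M.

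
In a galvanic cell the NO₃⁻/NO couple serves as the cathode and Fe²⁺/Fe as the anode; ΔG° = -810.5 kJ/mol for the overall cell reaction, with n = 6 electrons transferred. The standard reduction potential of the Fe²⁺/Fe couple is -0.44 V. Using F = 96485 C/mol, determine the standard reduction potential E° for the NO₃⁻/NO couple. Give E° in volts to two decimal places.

+0.96 V

E°cell = −ΔG°/(nF) = −(-810.5×10³)/((6)(96485)) = +1.400 V.
Since NO₃⁻/NO is the cathode and Fe²⁺/Fe the anode, E°cell = E°(NO₃⁻/NO) − E°(Fe²⁺/Fe).
So E°(NO₃⁻/NO) = E°cell + E°(Fe²⁺/Fe) = +1.400 + (-0.44) = +0.96 V.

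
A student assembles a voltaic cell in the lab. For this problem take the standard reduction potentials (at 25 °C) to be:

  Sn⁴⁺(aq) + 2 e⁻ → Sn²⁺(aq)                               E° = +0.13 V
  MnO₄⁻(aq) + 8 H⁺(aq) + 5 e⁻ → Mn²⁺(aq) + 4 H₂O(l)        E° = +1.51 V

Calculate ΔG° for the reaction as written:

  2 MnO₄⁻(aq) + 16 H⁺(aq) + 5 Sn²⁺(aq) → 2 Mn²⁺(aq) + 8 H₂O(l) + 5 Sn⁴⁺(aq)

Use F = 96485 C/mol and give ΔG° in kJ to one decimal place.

As written, MnO₄⁻/Mn²⁺ is reduced (cathode) and Sn⁴⁺/Sn²⁺ is oxidised (anode), so E°cell = (+1.51) − (+0.13) = +1.38 V.
Balancing electrons gives n = 10.
ΔG° = −nFE° = −(10)(96485)(+1.38) = -1,331,493 J = -1331.5 kJ.

-1331.5 kJ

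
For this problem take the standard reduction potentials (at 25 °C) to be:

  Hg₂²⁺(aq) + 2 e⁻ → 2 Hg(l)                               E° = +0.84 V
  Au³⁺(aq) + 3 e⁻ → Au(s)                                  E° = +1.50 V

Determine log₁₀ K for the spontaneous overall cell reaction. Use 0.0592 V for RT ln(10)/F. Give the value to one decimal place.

Cathode: Au³⁺/Au; anode: Hg₂²⁺/Hg. E°cell = +0.66 V, n = 6.
log K = nE°cell / 0.0592 = (6)(+0.66) / 0.0592 = 66.9.

66.9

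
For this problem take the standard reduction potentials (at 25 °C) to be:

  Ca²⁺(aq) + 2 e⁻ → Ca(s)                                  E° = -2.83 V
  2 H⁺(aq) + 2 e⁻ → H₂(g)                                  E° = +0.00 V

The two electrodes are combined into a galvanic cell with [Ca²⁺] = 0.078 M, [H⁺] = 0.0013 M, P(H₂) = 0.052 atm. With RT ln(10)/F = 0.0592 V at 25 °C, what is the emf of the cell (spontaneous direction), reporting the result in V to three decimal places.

H⁺/H₂ is the cathode (higher E°), Ca²⁺/Ca the anode: E°cell = +0.00 − (-2.83) = +2.83 V, n = 2.
Overall: 2 H⁺(aq) + Ca(s) → H₂(g) + Ca²⁺(aq)
Q = P(H₂)·[Ca²⁺] / ([H⁺]^2); log Q = 3.380.
E = E° − (0.0592/n) log Q = +2.83 − (0.0592/2)(3.380) = +2.730 V.

+2.730 V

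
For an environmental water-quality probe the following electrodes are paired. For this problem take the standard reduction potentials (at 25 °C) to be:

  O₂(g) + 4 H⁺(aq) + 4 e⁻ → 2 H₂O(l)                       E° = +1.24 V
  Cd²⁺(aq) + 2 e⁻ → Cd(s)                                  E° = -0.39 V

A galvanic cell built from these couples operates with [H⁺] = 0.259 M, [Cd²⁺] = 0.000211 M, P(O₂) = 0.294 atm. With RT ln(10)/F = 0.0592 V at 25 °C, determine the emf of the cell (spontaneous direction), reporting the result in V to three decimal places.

O₂/H₂O is the cathode (higher E°), Cd²⁺/Cd the anode: E°cell = +1.24 − (-0.39) = +1.63 V, n = 4.
Overall: O₂(g) + 4 H⁺(aq) + 2 Cd(s) → 2 H₂O(l) + 2 Cd²⁺(aq)
Q = [Cd²⁺]^2 / (P(O₂)·[H⁺]^4); log Q = -4.473.
E = E° − (0.0592/n) log Q = +1.63 − (0.0592/4)(-4.473) = +1.696 V.

+1.696 V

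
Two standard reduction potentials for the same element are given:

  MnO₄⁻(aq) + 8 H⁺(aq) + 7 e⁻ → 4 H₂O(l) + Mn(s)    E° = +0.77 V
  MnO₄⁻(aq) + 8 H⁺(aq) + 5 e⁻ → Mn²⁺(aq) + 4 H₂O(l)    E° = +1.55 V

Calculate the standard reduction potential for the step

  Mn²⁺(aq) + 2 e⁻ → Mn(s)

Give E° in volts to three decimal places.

Sequential free energies add, so n₃E°₃ = n₁E°₁ + n₂E°₂.
With n₃ = 7, and the known step contributing 5×(+1.55) V, the unknown satisfies 2·E° = 7×(+0.77) − 5×(+1.55) = -2.360.
E° = -2.360 / 2 = -1.180 V.

-1.180 V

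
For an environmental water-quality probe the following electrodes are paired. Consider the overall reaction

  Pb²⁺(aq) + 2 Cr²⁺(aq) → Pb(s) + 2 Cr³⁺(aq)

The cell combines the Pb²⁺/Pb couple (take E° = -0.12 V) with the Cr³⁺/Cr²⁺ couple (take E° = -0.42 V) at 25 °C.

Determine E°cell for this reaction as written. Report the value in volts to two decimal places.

+0.30 V

The Pb²⁺/Pb couple has the higher reduction potential, so it is the cathode; Cr³⁺/Cr²⁺ is oxidised at the anode.
E°cell = E°(cathode) − E°(anode) = (-0.12) − (-0.42) = +0.30 V.
Since E°cell > 0, the reaction is spontaneous under standard conditions.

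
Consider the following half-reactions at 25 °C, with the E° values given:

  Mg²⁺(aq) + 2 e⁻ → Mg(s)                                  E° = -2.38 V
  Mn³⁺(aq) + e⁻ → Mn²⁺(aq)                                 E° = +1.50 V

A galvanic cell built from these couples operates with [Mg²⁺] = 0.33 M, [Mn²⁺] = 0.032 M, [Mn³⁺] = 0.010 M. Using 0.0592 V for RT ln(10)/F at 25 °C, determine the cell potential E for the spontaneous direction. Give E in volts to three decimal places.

+3.864 V

Mn³⁺/Mn²⁺ is the cathode (higher E°), Mg²⁺/Mg the anode: E°cell = +1.50 − (-2.38) = +3.88 V, n = 2.
Overall: 2 Mn³⁺(aq) + Mg(s) → 2 Mn²⁺(aq) + Mg²⁺(aq)
Q = [Mn²⁺]^2·[Mg²⁺] / ([Mn³⁺]^2); log Q = 0.529.
E = E° − (0.0592/n) log Q = +3.88 − (0.0592/2)(0.529) = +3.864 V.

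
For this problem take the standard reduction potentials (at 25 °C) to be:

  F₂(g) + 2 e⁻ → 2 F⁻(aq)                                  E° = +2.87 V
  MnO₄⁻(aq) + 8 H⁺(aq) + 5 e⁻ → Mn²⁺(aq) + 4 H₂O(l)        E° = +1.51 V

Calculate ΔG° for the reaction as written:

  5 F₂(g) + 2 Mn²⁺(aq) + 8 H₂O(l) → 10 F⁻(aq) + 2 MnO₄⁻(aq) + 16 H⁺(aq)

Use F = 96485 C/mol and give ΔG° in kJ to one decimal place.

-1312.2 kJ

As written, F₂/F⁻ is reduced (cathode) and MnO₄⁻/Mn²⁺ is oxidised (anode), so E°cell = (+2.87) − (+1.51) = +1.36 V.
Balancing electrons gives n = 10.
ΔG° = −nFE° = −(10)(96485)(+1.36) = -1,312,196 J = -1312.2 kJ.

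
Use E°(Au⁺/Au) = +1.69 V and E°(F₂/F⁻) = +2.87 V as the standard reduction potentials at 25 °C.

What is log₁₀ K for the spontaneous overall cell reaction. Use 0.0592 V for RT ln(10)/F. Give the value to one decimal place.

Cathode: F₂/F⁻; anode: Au⁺/Au. E°cell = +1.18 V, n = 2.
log K = nE°cell / 0.0592 = (2)(+1.18) / 0.0592 = 39.9.

39.9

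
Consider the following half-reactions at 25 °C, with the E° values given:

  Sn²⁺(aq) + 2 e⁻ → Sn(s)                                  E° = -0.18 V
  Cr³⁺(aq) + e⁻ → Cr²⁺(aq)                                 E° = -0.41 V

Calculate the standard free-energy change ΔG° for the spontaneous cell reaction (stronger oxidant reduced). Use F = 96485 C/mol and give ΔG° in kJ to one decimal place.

-44.4 kJ

Sn²⁺/Sn (E° = -0.18 V) is the cathode; Cr³⁺/Cr²⁺ (E° = -0.41 V) is the anode, so E°cell = +0.23 V.
Balancing electrons gives n = 2 (lcm of 2 and 1).
ΔG° = −nFE° = −(2)(96485)(+0.23) = -44,383 J = -44.4 kJ.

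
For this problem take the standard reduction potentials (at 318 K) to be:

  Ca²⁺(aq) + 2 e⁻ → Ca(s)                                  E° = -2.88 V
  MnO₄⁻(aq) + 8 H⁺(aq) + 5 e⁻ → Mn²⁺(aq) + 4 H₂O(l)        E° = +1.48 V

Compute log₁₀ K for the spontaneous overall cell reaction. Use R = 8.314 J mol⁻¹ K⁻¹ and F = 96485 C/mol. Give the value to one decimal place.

Cathode: MnO₄⁻/Mn²⁺; anode: Ca²⁺/Ca. E°cell = (+1.48) − (-2.88) = +4.36 V, with n = 10.
ΔG° = −nFE° = −RT ln K, so ln K = nFE°/(RT) = (10)(96485)(+4.36) / ((8.314)(318)) = 1591.143.
log₁₀ K = 1591.143 / ln 10 = 691.0.

691.0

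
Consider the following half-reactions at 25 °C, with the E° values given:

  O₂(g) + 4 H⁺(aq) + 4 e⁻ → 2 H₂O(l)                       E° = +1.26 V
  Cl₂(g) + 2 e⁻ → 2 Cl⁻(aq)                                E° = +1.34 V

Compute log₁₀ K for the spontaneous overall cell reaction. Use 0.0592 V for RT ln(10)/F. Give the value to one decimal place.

Cathode: Cl₂/Cl⁻; anode: O₂/H₂O. E°cell = +0.08 V, n = 4.
log K = nE°cell / 0.0592 = (4)(+0.08) / 0.0592 = 5.4.

5.4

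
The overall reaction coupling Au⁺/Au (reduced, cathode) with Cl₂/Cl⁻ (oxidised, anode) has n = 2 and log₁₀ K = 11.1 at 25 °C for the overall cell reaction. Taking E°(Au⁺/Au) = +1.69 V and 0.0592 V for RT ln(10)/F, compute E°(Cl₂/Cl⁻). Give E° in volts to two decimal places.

E°cell = (0.0592/n)·log K = (0.0592/2)(11.1) = +0.329 V.
Since Au⁺/Au is the cathode and Cl₂/Cl⁻ the anode, E°cell = E°(Au⁺/Au) − E°(Cl₂/Cl⁻).
So E°(Cl₂/Cl⁻) = E°(Au⁺/Au) − E°cell = (+1.69) − (+0.329) = +1.36 V.

+1.36 V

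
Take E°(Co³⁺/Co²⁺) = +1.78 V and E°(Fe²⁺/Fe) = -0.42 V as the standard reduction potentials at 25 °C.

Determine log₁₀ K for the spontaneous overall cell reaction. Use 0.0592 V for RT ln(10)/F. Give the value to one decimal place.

Cathode: Co³⁺/Co²⁺; anode: Fe²⁺/Fe. E°cell = +2.20 V, n = 2.
log K = nE°cell / 0.0592 = (2)(+2.20) / 0.0592 = 74.3.

74.3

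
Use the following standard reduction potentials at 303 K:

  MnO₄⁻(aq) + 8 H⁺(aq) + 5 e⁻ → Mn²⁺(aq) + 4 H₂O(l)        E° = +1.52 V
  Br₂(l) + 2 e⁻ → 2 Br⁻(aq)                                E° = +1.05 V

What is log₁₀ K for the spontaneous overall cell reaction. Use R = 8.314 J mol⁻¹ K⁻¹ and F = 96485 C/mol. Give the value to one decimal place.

Cathode: MnO₄⁻/Mn²⁺; anode: Br₂/Br⁻. E°cell = (+1.52) − (+1.05) = +0.47 V, with n = 10.
ΔG° = −nFE° = −RT ln K, so ln K = nFE°/(RT) = (10)(96485)(+0.47) / ((8.314)(303)) = 180.013.
log₁₀ K = 180.013 / ln 10 = 78.2.

78.2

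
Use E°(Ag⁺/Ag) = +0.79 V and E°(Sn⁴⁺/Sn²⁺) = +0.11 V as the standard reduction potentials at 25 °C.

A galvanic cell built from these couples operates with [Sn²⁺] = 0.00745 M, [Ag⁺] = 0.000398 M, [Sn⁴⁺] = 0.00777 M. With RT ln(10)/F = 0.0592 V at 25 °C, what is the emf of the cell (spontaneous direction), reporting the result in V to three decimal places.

Ag⁺/Ag is the cathode (higher E°), Sn⁴⁺/Sn²⁺ the anode: E°cell = +0.79 − (+0.11) = +0.68 V, n = 2.
Overall: 2 Ag⁺(aq) + Sn²⁺(aq) → 2 Ag(s) + Sn⁴⁺(aq)
Q = [Sn⁴⁺] / ([Ag⁺]^2·[Sn²⁺]); log Q = 6.818.
E = E° − (0.0592/n) log Q = +0.68 − (0.0592/2)(6.818) = +0.478 V.

+0.478 V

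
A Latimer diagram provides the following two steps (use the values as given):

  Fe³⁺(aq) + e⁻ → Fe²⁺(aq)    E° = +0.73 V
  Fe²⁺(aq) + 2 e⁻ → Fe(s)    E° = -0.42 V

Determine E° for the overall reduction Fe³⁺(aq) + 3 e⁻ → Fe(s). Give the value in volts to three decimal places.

Since ΔG° = −nFE° is additive over sequential reductions, n₃E°₃ = n₁E°₁ + n₂E°₂.
E°₃ = (1×+0.73 + 2×-0.42) / 3 = (-0.110) / 3 = -0.037 V.

-0.037 V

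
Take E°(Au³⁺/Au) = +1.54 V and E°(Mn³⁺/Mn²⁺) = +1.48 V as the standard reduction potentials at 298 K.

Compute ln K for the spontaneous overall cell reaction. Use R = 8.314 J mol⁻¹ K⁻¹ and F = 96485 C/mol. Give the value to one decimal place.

7.0

Cathode: Au³⁺/Au; anode: Mn³⁺/Mn²⁺. E°cell = (+1.54) − (+1.48) = +0.06 V, with n = 3.
ΔG° = −nFE° = −RT ln K, so ln K = nFE°/(RT) = (3)(96485)(+0.06) / ((8.314)(298)) = 7.010.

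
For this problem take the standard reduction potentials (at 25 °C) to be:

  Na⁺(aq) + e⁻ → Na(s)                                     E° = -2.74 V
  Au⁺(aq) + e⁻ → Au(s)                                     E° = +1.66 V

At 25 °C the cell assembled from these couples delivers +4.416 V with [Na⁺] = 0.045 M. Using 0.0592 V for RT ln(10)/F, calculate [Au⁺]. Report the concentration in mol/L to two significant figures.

Au⁺/Au is the cathode, Na⁺/Na the anode: E°cell = +4.40 V, n = 1.
Overall reaction: Au⁺(aq) + Na(s) → Au(s) + Na⁺(aq); Q = [Na⁺]^1/[Au⁺]^1.
From E = E° − (0.0592/n) log Q: log Q = (E° − E)·n/0.0592 = (+4.40 − (+4.416))·1/0.0592 = -0.2703.
So 1·log[Au⁺] = 1·log(0.045) − log Q = -1.3468 − (-0.2703) = -1.0765; [Au⁺] = 10^(-1.0765) ≈ 0.084 M.

0.084 M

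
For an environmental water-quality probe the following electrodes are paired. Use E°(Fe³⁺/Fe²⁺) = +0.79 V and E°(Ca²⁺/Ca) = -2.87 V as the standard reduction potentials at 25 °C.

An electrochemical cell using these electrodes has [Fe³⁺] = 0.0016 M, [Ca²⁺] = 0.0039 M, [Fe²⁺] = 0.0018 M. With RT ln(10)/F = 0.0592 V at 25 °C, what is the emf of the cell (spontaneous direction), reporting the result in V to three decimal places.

+3.728 V

Fe³⁺/Fe²⁺ is the cathode (higher E°), Ca²⁺/Ca the anode: E°cell = +0.79 − (-2.87) = +3.66 V, n = 2.
Overall: 2 Fe³⁺(aq) + Ca(s) → 2 Fe²⁺(aq) + Ca²⁺(aq)
Q = [Fe²⁺]^2·[Ca²⁺] / ([Fe³⁺]^2); log Q = -2.307.
E = E° − (0.0592/n) log Q = +3.66 − (0.0592/2)(-2.307) = +3.728 V.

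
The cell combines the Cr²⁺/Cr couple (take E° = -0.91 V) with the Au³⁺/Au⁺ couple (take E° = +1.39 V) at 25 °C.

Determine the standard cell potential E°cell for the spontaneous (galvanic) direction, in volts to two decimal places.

The Au³⁺/Au⁺ couple has the higher reduction potential, so it is the cathode; Cr²⁺/Cr is oxidised at the anode.
E°cell = E°(cathode) − E°(anode) = (+1.39) − (-0.91) = +2.30 V.

+2.30 V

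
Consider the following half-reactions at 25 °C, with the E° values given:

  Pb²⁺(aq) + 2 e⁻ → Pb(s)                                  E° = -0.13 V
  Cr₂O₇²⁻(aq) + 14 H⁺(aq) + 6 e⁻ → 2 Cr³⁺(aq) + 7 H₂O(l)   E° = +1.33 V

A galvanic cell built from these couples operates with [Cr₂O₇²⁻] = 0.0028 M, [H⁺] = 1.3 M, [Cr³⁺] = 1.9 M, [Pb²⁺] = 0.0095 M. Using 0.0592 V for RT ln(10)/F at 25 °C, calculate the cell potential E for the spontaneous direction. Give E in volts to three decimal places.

Cr₂O₇²⁻/Cr³⁺ is the cathode (higher E°), Pb²⁺/Pb the anode: E°cell = +1.33 − (-0.13) = +1.46 V, n = 6.
Overall: Cr₂O₇²⁻(aq) + 14 H⁺(aq) + 3 Pb(s) → 2 Cr³⁺(aq) + 7 H₂O(l) + 3 Pb²⁺(aq)
Q = [Cr³⁺]^2·[Pb²⁺]^3 / ([Cr₂O₇²⁻]·[H⁺]^14); log Q = -4.552.
E = E° − (0.0592/n) log Q = +1.46 − (0.0592/6)(-4.552) = +1.505 V.

+1.505 V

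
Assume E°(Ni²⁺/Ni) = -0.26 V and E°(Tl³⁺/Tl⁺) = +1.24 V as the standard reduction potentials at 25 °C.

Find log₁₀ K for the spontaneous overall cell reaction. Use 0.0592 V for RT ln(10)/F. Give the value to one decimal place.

Cathode: Tl³⁺/Tl⁺; anode: Ni²⁺/Ni. E°cell = +1.50 V, n = 2.
log K = nE°cell / 0.0592 = (2)(+1.50) / 0.0592 = 50.7.

50.7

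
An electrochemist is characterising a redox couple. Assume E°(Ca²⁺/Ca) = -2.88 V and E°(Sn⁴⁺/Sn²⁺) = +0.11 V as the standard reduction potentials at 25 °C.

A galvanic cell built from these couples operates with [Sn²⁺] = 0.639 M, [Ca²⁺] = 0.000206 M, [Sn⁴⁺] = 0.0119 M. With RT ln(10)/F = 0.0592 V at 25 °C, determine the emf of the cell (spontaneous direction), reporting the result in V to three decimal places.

Sn⁴⁺/Sn²⁺ is the cathode (higher E°), Ca²⁺/Ca the anode: E°cell = +0.11 − (-2.88) = +2.99 V, n = 2.
Overall: Sn⁴⁺(aq) + Ca(s) → Sn²⁺(aq) + Ca²⁺(aq)
Q = [Sn²⁺]·[Ca²⁺] / ([Sn⁴⁺]); log Q = -1.956.
E = E° − (0.0592/n) log Q = +2.99 − (0.0592/2)(-1.956) = +3.048 V.

+3.048 V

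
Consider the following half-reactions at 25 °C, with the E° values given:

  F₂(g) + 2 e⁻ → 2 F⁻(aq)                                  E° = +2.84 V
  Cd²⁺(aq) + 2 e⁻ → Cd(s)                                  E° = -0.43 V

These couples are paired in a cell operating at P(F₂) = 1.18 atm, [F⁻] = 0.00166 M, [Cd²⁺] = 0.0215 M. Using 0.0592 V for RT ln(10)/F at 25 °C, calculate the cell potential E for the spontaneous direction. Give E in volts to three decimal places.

+3.486 V

F₂/F⁻ is the cathode (higher E°), Cd²⁺/Cd the anode: E°cell = +2.84 − (-0.43) = +3.27 V, n = 2.
Overall: F₂(g) + Cd(s) → 2 F⁻(aq) + Cd²⁺(aq)
Q = [F⁻]^2·[Cd²⁺] / (P(F₂)); log Q = -7.299.
E = E° − (0.0592/n) log Q = +3.27 − (0.0592/2)(-7.299) = +3.486 V.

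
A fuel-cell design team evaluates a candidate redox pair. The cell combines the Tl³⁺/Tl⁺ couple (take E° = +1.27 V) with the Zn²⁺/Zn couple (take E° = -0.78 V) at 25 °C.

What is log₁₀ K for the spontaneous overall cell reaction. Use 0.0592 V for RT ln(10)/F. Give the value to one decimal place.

69.3

Cathode: Tl³⁺/Tl⁺; anode: Zn²⁺/Zn. E°cell = +2.05 V, n = 2.
log K = nE°cell / 0.0592 = (2)(+2.05) / 0.0592 = 69.3.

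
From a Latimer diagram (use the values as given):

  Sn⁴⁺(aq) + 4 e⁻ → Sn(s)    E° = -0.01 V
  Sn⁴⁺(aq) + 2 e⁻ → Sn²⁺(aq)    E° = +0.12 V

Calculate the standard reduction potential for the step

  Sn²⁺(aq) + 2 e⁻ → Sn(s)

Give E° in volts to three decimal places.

Sequential free energies add, so n₃E°₃ = n₁E°₁ + n₂E°₂.
With n₃ = 4, and the known step contributing 2×(+0.12) V, the unknown satisfies 2·E° = 4×(-0.01) − 2×(+0.12) = -0.280.
E° = -0.280 / 2 = -0.140 V.

-0.140 V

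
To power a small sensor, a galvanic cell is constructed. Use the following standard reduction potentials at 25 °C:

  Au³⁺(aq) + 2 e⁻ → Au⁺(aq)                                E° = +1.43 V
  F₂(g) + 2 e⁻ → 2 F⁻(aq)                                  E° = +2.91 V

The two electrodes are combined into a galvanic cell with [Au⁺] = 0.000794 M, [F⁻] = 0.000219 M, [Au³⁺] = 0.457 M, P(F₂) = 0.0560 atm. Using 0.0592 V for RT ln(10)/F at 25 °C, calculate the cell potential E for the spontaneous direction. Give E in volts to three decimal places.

+1.578 V

F₂/F⁻ is the cathode (higher E°), Au³⁺/Au⁺ the anode: E°cell = +2.91 − (+1.43) = +1.48 V, n = 2.
Overall: F₂(g) + Au⁺(aq) → 2 F⁻(aq) + Au³⁺(aq)
Q = [F⁻]^2·[Au³⁺] / (P(F₂)·[Au⁺]); log Q = -3.307.
E = E° − (0.0592/n) log Q = +1.48 − (0.0592/2)(-3.307) = +1.578 V.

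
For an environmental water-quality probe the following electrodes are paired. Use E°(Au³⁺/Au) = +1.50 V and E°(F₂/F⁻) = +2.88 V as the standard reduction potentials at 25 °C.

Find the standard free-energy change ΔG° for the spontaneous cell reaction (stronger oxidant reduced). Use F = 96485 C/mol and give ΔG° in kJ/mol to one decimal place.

-798.9 kJ/mol

F₂/F⁻ (E° = +2.88 V) is the cathode; Au³⁺/Au (E° = +1.50 V) is the anode, so E°cell = +1.38 V.
Balancing electrons gives n = 6 (lcm of 2 and 3).
ΔG° = −nFE° = −(6)(96485)(+1.38) = -798,896 J = -798.9 kJ/mol.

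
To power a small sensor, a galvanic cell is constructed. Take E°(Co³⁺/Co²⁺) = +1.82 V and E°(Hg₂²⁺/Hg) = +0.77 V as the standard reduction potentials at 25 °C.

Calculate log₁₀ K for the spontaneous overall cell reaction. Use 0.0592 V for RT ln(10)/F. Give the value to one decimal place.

Cathode: Co³⁺/Co²⁺; anode: Hg₂²⁺/Hg. E°cell = +1.05 V, n = 2.
log K = nE°cell / 0.0592 = (2)(+1.05) / 0.0592 = 35.5.

35.5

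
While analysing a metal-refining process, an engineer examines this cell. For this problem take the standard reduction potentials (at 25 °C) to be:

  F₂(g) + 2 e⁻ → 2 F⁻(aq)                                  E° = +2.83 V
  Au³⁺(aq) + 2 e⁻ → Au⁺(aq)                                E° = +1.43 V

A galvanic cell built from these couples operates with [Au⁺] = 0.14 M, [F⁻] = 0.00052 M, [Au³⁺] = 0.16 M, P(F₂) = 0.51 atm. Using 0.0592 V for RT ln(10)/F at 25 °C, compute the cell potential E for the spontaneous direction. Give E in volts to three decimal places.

+1.584 V

F₂/F⁻ is the cathode (higher E°), Au³⁺/Au⁺ the anode: E°cell = +2.83 − (+1.43) = +1.40 V, n = 2.
Overall: F₂(g) + Au⁺(aq) → 2 F⁻(aq) + Au³⁺(aq)
Q = [F⁻]^2·[Au³⁺] / (P(F₂)·[Au⁺]); log Q = -6.218.
E = E° − (0.0592/n) log Q = +1.40 − (0.0592/2)(-6.218) = +1.584 V.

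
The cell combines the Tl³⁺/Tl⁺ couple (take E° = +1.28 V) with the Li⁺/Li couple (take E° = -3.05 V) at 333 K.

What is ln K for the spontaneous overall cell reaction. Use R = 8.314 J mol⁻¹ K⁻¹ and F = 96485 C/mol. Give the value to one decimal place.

301.8

Cathode: Tl³⁺/Tl⁺; anode: Li⁺/Li. E°cell = (+1.28) − (-3.05) = +4.33 V, with n = 2.
ΔG° = −nFE° = −RT ln K, so ln K = nFE°/(RT) = (2)(96485)(+4.33) / ((8.314)(333)) = 301.803.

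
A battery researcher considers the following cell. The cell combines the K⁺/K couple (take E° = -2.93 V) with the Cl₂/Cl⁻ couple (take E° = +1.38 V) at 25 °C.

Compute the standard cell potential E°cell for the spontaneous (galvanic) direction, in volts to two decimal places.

+4.31 V

The Cl₂/Cl⁻ couple has the higher reduction potential, so it is the cathode; K⁺/K is oxidised at the anode.
E°cell = E°(cathode) − E°(anode) = (+1.38) − (-2.93) = +4.31 V.
Since E°cell > 0, the reaction is spontaneous under standard conditions.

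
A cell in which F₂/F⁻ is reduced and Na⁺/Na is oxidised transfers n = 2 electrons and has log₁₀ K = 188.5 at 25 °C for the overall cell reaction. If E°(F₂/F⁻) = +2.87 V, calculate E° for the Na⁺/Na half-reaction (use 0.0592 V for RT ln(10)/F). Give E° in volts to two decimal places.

E°cell = (0.0592/n)·log K = (0.0592/2)(188.5) = +5.580 V.
Since F₂/F⁻ is the cathode and Na⁺/Na the anode, E°cell = E°(F₂/F⁻) − E°(Na⁺/Na).
So E°(Na⁺/Na) = E°(F₂/F⁻) − E°cell = (+2.87) − (+5.580) = -2.71 V.

-2.71 V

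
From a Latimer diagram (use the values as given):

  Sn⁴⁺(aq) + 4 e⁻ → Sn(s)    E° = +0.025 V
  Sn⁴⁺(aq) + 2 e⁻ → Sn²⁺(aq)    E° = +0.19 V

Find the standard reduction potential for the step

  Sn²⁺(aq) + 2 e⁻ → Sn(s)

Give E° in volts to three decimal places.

-0.140 V

Sequential free energies add, so n₃E°₃ = n₁E°₁ + n₂E°₂.
With n₃ = 4, and the known step contributing 2×(+0.19) V, the unknown satisfies 2·E° = 4×(+0.025) − 2×(+0.19) = -0.280.
E° = -0.280 / 2 = -0.140 V.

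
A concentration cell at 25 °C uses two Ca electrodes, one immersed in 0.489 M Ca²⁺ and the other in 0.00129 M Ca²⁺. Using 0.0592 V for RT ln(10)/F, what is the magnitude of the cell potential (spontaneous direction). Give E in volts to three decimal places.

For a concentration cell E°cell = 0. The 0.489 M side is the cathode (reduction is favoured where [Ca²⁺] is higher).
With n = 2, E = −(0.0592/2) log([Ca²⁺]ₐₙ/[Ca²⁺]꜀ₐₜ) = −(0.0592/2) log(0.00129/0.489) = −(0.0592/2)(-2.579) = +0.076 V.

+0.076 V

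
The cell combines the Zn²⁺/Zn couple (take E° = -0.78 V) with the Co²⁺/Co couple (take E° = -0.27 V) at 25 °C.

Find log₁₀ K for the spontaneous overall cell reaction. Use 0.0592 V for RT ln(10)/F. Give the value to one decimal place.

17.2

Cathode: Co²⁺/Co; anode: Zn²⁺/Zn. E°cell = +0.51 V, n = 2.
log K = nE°cell / 0.0592 = (2)(+0.51) / 0.0592 = 17.2.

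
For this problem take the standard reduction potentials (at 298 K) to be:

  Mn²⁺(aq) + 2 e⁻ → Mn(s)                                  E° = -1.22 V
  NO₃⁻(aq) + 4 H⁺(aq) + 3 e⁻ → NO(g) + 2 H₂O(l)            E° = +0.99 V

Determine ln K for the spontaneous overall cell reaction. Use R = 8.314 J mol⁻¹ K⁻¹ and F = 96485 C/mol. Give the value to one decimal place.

516.4

Cathode: NO₃⁻/NO; anode: Mn²⁺/Mn. E°cell = (+0.99) − (-1.22) = +2.21 V, with n = 6.
ΔG° = −nFE° = −RT ln K, so ln K = nFE°/(RT) = (6)(96485)(+2.21) / ((8.314)(298)) = 516.389.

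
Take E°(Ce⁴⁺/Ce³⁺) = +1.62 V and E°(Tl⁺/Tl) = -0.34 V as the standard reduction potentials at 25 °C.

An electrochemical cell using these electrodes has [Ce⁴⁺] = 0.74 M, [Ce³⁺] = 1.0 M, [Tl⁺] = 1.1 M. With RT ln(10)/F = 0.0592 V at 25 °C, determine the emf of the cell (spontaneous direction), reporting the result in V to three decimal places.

+1.950 V

Ce⁴⁺/Ce³⁺ is the cathode (higher E°), Tl⁺/Tl the anode: E°cell = +1.62 − (-0.34) = +1.96 V, n = 1.
Overall: Ce⁴⁺(aq) + Tl(s) → Ce³⁺(aq) + Tl⁺(aq)
Q = [Ce³⁺]·[Tl⁺] / ([Ce⁴⁺]); log Q = 0.172.
E = E° − (0.0592/n) log Q = +1.96 − (0.0592/1)(0.172) = +1.950 V.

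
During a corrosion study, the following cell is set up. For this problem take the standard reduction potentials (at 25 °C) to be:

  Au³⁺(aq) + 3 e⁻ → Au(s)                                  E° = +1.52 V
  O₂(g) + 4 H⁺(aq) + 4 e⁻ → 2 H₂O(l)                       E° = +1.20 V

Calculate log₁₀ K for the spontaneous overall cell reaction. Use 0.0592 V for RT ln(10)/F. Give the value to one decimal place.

64.9

Cathode: Au³⁺/Au; anode: O₂/H₂O. E°cell = +0.32 V, n = 12.
log K = nE°cell / 0.0592 = (12)(+0.32) / 0.0592 = 64.9.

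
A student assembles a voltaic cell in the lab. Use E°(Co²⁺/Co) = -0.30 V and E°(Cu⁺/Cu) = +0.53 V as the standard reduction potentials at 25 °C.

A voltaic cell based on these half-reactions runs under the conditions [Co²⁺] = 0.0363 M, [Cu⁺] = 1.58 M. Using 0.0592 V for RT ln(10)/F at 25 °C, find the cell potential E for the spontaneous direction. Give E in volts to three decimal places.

+0.884 V

Cu⁺/Cu is the cathode (higher E°), Co²⁺/Co the anode: E°cell = +0.53 − (-0.30) = +0.83 V, n = 2.
Overall: 2 Cu⁺(aq) + Co(s) → 2 Cu(s) + Co²⁺(aq)
Q = [Co²⁺] / ([Cu⁺]^2); log Q = -1.837.
E = E° − (0.0592/n) log Q = +0.83 − (0.0592/2)(-1.837) = +0.884 V.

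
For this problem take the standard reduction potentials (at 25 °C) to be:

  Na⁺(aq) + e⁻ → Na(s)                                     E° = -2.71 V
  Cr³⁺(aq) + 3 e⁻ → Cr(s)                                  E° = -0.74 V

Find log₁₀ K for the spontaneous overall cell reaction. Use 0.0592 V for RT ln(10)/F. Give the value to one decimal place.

99.8

Cathode: Cr³⁺/Cr; anode: Na⁺/Na. E°cell = +1.97 V, n = 3.
log K = nE°cell / 0.0592 = (3)(+1.97) / 0.0592 = 99.8.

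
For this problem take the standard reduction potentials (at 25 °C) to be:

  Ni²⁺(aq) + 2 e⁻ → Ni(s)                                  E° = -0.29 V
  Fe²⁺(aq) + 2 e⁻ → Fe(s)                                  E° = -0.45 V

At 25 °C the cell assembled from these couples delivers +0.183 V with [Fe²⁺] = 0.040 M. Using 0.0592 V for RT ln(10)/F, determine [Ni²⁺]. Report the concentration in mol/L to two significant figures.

0.24 M

Ni²⁺/Ni is the cathode, Fe²⁺/Fe the anode: E°cell = +0.16 V, n = 2.
Overall reaction: Ni²⁺(aq) + Fe(s) → Ni(s) + Fe²⁺(aq); Q = [Fe²⁺]^1/[Ni²⁺]^1.
From E = E° − (0.0592/n) log Q: log Q = (E° − E)·n/0.0592 = (+0.16 − (+0.183))·2/0.0592 = -0.7770.
So 1·log[Ni²⁺] = 1·log(0.04) − log Q = -1.3979 − (-0.7770) = -0.6209; [Ni²⁺] = 10^(-0.6209) ≈ 0.24 M.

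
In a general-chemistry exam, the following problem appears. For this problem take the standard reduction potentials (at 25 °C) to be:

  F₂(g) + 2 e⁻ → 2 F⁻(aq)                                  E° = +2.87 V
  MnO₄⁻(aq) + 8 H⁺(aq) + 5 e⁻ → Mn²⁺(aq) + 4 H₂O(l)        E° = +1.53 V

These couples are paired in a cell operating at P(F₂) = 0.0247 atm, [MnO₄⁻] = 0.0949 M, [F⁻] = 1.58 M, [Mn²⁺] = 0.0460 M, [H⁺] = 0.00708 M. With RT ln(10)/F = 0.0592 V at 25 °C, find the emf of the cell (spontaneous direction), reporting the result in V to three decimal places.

+1.481 V

F₂/F⁻ is the cathode (higher E°), MnO₄⁻/Mn²⁺ the anode: E°cell = +2.87 − (+1.53) = +1.34 V, n = 10.
Overall: 5 F₂(g) + 2 Mn²⁺(aq) + 8 H₂O(l) → 10 F⁻(aq) + 2 MnO₄⁻(aq) + 16 H⁺(aq)
Q = [F⁻]^10·[MnO₄⁻]^2·[H⁺]^16 / (P(F₂)^5·[Mn²⁺]^2); log Q = -23.747.
E = E° − (0.0592/n) log Q = +1.34 − (0.0592/10)(-23.747) = +1.481 V.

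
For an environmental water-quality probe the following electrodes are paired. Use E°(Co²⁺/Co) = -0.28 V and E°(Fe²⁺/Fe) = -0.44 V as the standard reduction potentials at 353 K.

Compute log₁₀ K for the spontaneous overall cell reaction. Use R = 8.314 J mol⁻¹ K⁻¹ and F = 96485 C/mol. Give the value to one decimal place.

4.6

Cathode: Co²⁺/Co; anode: Fe²⁺/Fe. E°cell = (-0.28) − (-0.44) = +0.16 V, with n = 2.
ΔG° = −nFE° = −RT ln K, so ln K = nFE°/(RT) = (2)(96485)(+0.16) / ((8.314)(353)) = 10.520.
log₁₀ K = 10.520 / ln 10 = 4.6.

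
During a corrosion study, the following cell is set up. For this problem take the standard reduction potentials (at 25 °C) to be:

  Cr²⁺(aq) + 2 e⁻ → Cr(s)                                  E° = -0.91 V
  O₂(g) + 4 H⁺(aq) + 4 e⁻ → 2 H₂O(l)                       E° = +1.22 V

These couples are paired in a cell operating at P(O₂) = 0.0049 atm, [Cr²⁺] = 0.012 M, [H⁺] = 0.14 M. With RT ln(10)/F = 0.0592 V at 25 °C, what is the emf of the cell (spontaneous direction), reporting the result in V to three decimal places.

O₂/H₂O is the cathode (higher E°), Cr²⁺/Cr the anode: E°cell = +1.22 − (-0.91) = +2.13 V, n = 4.
Overall: O₂(g) + 4 H⁺(aq) + 2 Cr(s) → 2 H₂O(l) + 2 Cr²⁺(aq)
Q = [Cr²⁺]^2 / (P(O₂)·[H⁺]^4); log Q = 1.884.
E = E° − (0.0592/n) log Q = +2.13 − (0.0592/4)(1.884) = +2.102 V.

+2.102 V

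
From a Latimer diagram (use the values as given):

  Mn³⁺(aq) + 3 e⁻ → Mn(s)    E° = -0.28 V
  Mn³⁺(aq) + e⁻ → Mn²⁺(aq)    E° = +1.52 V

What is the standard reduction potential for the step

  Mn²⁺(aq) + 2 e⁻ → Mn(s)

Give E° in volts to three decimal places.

-1.180 V

Sequential free energies add, so n₃E°₃ = n₁E°₁ + n₂E°₂.
With n₃ = 3, and the known step contributing 1×(+1.52) V, the unknown satisfies 2·E° = 3×(-0.28) − 1×(+1.52) = -2.360.
E° = -2.360 / 2 = -1.180 V.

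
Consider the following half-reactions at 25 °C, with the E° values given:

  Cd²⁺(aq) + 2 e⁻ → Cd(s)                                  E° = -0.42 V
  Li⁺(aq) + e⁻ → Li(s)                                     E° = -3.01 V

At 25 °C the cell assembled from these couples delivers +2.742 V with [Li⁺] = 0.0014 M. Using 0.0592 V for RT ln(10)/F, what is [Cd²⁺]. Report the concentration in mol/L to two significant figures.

Cd²⁺/Cd is the cathode, Li⁺/Li the anode: E°cell = +2.59 V, n = 2.
Overall reaction: Cd²⁺(aq) + 2 Li(s) → Cd(s) + 2 Li⁺(aq); Q = [Li⁺]^2/[Cd²⁺]^1.
From E = E° − (0.0592/n) log Q: log Q = (E° − E)·n/0.0592 = (+2.59 − (+2.742))·2/0.0592 = -5.1351.
So 1·log[Cd²⁺] = 2·log(0.0014) − log Q = -5.7077 − (-5.1351) = -0.5726; [Cd²⁺] = 10^(-0.5726) ≈ 0.27 M.

0.27 M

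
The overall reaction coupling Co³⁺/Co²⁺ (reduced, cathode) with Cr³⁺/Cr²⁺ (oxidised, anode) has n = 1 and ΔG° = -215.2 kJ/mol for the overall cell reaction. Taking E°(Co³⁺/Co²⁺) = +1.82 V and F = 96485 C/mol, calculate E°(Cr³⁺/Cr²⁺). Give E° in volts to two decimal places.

E°cell = −ΔG°/(nF) = −(-215.2×10³)/((1)(96485)) = +2.230 V.
Since Co³⁺/Co²⁺ is the cathode and Cr³⁺/Cr²⁺ the anode, E°cell = E°(Co³⁺/Co²⁺) − E°(Cr³⁺/Cr²⁺).
So E°(Cr³⁺/Cr²⁺) = E°(Co³⁺/Co²⁺) − E°cell = (+1.82) − (+2.230) = -0.41 V.

-0.41 V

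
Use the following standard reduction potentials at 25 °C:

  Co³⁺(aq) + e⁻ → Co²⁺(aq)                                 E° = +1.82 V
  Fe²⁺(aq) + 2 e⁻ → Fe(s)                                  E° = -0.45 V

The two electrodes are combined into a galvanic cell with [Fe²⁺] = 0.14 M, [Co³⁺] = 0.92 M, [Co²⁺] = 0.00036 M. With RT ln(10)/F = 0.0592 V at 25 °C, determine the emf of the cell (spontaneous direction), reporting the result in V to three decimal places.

+2.497 V

Co³⁺/Co²⁺ is the cathode (higher E°), Fe²⁺/Fe the anode: E°cell = +1.82 − (-0.45) = +2.27 V, n = 2.
Overall: 2 Co³⁺(aq) + Fe(s) → 2 Co²⁺(aq) + Fe²⁺(aq)
Q = [Co²⁺]^2·[Fe²⁺] / ([Co³⁺]^2); log Q = -7.669.
E = E° − (0.0592/n) log Q = +2.27 − (0.0592/2)(-7.669) = +2.497 V.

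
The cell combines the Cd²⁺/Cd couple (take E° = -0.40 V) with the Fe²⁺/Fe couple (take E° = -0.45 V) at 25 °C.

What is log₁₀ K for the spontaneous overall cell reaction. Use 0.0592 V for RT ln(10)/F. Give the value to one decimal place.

Cathode: Cd²⁺/Cd; anode: Fe²⁺/Fe. E°cell = +0.05 V, n = 2.
log K = nE°cell / 0.0592 = (2)(+0.05) / 0.0592 = 1.7.

1.7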